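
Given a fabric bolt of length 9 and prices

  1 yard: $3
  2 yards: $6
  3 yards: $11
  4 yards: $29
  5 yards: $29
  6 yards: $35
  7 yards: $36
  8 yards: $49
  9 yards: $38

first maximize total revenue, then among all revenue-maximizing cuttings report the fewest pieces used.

Let r[k] be the best obtainable value from length k. For each k, try every first piece i and keep the best of price[i] + r[k−i].
r[1] = 3
r[2] = max(3+3, 6+0) = 6
r[3] = max(3+6, 6+3, 11+0) = 11
r[4] = max(3+11, 6+6, 11+3, 29+0) = 29
r[5] = max(3+29, 6+11, 11+6, 29+3, 29+0) = 32
r[6] = max(3+32, 6+29, 11+11, 29+6, 29+3, 35+0) = 35
r[7] = max(3+35, 6+32, 11+29, …, 35+3, 36+0) = 40
r[8] = max(3+40, 6+35, 11+32, …, 36+3, 49+0) = 58
r[9] = max(3+58, 6+40, 11+35, …, 49+3, 38+0) = 61
Maximum revenue is $61.
Now minimize piece count subject to staying optimal: for each k, pieces[k] = 1 + min over i with p[i]+r[k−i]=r[k] of pieces[k−i].
pieces[6] = 1
pieces[7] = 2
pieces[8] = 2
pieces[9] = 3

3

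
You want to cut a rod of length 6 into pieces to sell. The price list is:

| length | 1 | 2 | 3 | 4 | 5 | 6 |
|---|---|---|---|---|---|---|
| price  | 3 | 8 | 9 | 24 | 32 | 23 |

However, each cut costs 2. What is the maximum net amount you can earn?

33

Let net[k] be the best obtainable value from length k. For each k, try every first piece i and keep the best of price[i] + net[k−i] minus the 2 cut fee when i<k.
net[1] = 3
net[2] = 8
net[3] = 9  (first piece 1, then net[2]=8)
net[4] = 24
net[5] = 32
net[6] = 33  (first piece 1, then net[5]=32)
One optimal plan: pieces 5 + 1 (1 cut) → 35 − 2 = 33.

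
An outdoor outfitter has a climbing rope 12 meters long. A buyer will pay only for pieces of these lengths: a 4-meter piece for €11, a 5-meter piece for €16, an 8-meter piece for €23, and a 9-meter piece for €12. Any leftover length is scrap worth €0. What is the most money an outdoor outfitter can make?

Let r[k] be the best obtainable value from length k. For each k, try every first piece i and keep the best of price[i] + r[k−i].
r[1] = 0
r[2] = 0
r[3] = 0
r[4] = 11
r[5] = max(11+0, 16+0) = 16
r[6] = max(11+0, 16+0) = 16
r[7] = max(11+0, 16+0) = 16
r[8] = max(11+11, 16+0, 23+0) = 23
r[9] = max(11+16, 16+11, 23+0, 12+0) = 27
r[10] = max(11+16, 16+16, 23+0, 12+0) = 32
r[11] = max(11+16, 16+16, 23+0, 12+0) = 32
r[12] = max(11+23, 16+16, 23+11, 12+0) = 34
One optimal cutting: 8 + 4 → €34.

34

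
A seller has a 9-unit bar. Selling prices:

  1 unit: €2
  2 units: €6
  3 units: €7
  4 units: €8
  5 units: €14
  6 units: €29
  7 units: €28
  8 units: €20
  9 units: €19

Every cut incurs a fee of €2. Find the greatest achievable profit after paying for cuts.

34

Build net[k] bottom-up: net[k] = max over allowed piece i of (p[i] + net[k−i]) − 2 per cut.
net[1] = 2
net[2] = max(2+2-2, 6+0) = 6
net[3] = max(2+6-2, 6+2-2, 7+0) = 7
net[4] = max(2+7-2, 6+6-2, 7+2-2, 8+0) = 10
net[5] = max(2+10-2, 6+7-2, 7+6-2, 8+2-2, 14+0) = 14
net[6] = max(2+14-2, 6+10-2, 7+7-2, 8+6-2, 14+2-2, 29+0) = 29
net[7] = max(2+29-2, 6+14-2, 7+10-2, …, 29+2-2, 28+0) = 29
net[8] = max(2+29-2, 6+29-2, 7+14-2, …, 28+2-2, 20+0) = 33
net[9] = max(2+33-2, 6+29-2, 7+29-2, …, 20+2-2, 19+0) = 34
One optimal plan: pieces 6 + 3 (1 cut) → €36 − €2 = €34.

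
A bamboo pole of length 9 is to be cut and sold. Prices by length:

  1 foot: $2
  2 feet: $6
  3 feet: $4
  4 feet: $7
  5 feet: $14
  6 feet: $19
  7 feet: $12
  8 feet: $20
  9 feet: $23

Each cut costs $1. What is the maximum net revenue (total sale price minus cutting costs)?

Let net[k] be the best obtainable value from length k. For each k, try every first piece i and keep the best of price[i] + net[k−i] minus the 1 cut fee when i<k.
net[1] = 2
net[2] = max(2+2-1, 6+0) = 6
net[3] = max(2+6-1, 6+2-1, 4+0) = 7
net[4] = max(2+7-1, 6+6-1, 4+2-1, 7+0) = 11
net[5] = max(2+11-1, 6+7-1, 4+6-1, 7+2-1, 14+0) = 14
net[6] = max(2+14-1, 6+11-1, 4+7-1, 7+6-1, 14+2-1, 19+0) = 19
net[7] = max(2+19-1, 6+14-1, 4+11-1, …, 19+2-1, 12+0) = 20
net[8] = max(2+20-1, 6+19-1, 4+14-1, …, 12+2-1, 20+0) = 24
net[9] = max(2+24-1, 6+20-1, 4+19-1, …, 20+2-1, 23+0) = 25
One optimal plan: pieces 6 + 2 + 1 (2 cuts) → $27 − $2 = $25.

25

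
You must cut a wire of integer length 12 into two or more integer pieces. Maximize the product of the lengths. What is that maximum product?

Fill f[k] for k=2..12: at each k try every first piece i and multiply by the better of (k−i) uncut or f[k−i].
f[2] = 1×max(1,0) = 1×1 = 1
f[3] = 1×max(2,1) = 1×2 = 2
f[4] = 2×max(2,1) = 2×2 = 4
f[5] = 2×max(3,2) = 2×3 = 6
f[6] = 3×max(3,2) = 3×3 = 9
f[7] = 2×max(5,6) = 2×6 = 12
f[8] = 2×max(6,9) = 2×9 = 18
f[9] = 3×max(6,9) = 3×9 = 27
f[10] = 2×max(8,18) = 2×18 = 36
f[11] = 2×max(9,27) = 2×27 = 54
f[12] = 3×max(9,27) = 3×27 = 81
One optimal split: 3 + 3 + 3 + 3; product 3×3×3×3 = 81.

81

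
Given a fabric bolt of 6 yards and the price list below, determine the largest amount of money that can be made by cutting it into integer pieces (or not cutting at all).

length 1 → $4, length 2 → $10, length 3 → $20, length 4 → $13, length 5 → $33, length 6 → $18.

Build v[k] bottom-up: v[k] = max over allowed piece i of (p[i] + v[k−i]).
v[1] = 4
v[2] = max(4+4, 10+0) = 10
v[3] = max(4+10, 10+4, 20+0) = 20
v[4] = max(4+20, 10+10, 20+4, 13+0) = 24
v[5] = max(4+24, 10+20, 20+10, 13+4, 33+0) = 33
v[6] = max(4+33, 10+24, 20+20, 13+10, 33+4, 18+0) = 40
One optimal cutting: 3 + 3 → $20 + $20 = $40.

40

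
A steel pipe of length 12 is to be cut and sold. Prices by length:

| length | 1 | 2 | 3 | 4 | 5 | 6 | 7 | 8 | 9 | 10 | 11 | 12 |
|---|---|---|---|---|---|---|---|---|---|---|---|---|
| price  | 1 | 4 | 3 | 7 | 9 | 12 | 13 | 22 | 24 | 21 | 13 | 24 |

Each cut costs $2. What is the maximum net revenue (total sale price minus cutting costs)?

27

Consider every possible first cut. v[k] is the best of p[i]+v[k−i] over all sellable i≤k, charging 2 whenever i<k.
v[1] = 1
v[2] = 4
v[3] = 3  (first piece 1, then v[2]=4)
v[4] = 7
v[5] = 9
v[6] = 12
v[7] = 13
v[8] = 22
v[9] = 24
v[10] = 24  (first piece 2, then v[8]=22)
v[11] = 26  (first piece 2, then v[9]=24)
v[12] = 27  (first piece 4, then v[8]=22)
One optimal plan: pieces 8 + 4 (1 cut) → $29 − $2 = $27.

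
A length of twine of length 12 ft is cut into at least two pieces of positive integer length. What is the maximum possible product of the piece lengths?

Fill g[k] for k=2..12: at each k try every first piece i and multiply by the better of (k−i) uncut or g[k−i].
g[2] = 1×max(1,0) = 1×1 = 1
g[3] = 1×max(2,1) = 1×2 = 2
g[4] = 2×max(2,1) = 2×2 = 4
g[5] = 2×max(3,2) = 2×3 = 6
g[6] = 3×max(3,2) = 3×3 = 9
g[7] = 2×max(5,6) = 2×6 = 12
g[8] = 2×max(6,9) = 2×9 = 18
g[9] = 3×max(6,9) = 3×9 = 27
g[10] = 2×max(8,18) = 2×18 = 36
g[11] = 2×max(9,27) = 2×27 = 54
g[12] = 3×max(9,27) = 3×27 = 81
One optimal split: 3 + 3 + 3 + 3; product 3×3×3×3 = 81.

81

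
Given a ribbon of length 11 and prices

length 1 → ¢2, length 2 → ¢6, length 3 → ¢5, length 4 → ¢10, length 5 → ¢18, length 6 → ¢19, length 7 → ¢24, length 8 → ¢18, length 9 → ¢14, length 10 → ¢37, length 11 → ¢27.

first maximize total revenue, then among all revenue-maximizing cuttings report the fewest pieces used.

2

Build r[k] bottom-up: r[k] = max over allowed piece i of (p[i] + r[k−i]).
r[1] = 2
r[2] = max(2+2, 6+0) = 6
r[3] = max(2+6, 6+2, 5+0) = 8
r[4] = max(2+8, 6+6, 5+2, 10+0) = 12
r[5] = max(2+12, 6+8, 5+6, 10+2, 18+0) = 18
r[6] = max(2+18, 6+12, 5+8, 10+6, 18+2, 19+0) = 20
r[7] = max(2+20, 6+18, 5+12, …, 19+2, 24+0) = 24
r[8] = max(2+24, 6+20, 5+18, …, 24+2, 18+0) = 26
r[9] = max(2+26, 6+24, 5+20, …, 18+2, 14+0) = 30
r[10] = max(2+30, 6+26, 5+24, …, 14+2, 37+0) = 37
r[11] = max(2+37, 6+30, 5+26, …, 37+2, 27+0) = 39
Maximum revenue is ¢39.
Now minimize piece count subject to staying optimal: for each k, pieces[k] = 1 + min over i with p[i]+r[k−i]=r[k] of pieces[k−i].
pieces[8] = 2
pieces[9] = 2
pieces[10] = 1
pieces[11] = 2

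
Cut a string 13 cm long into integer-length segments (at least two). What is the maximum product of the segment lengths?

Define g[k] = max over 1≤i<k of i · max(k−i, g[k−i]); the inner max lets the remainder stay uncut if that's better.
g[2] = 1·max(1,0) = 1·1 = 1
g[3] = 1·max(2,1) = 1·2 = 2
g[4] = 2·max(2,1) = 2·2 = 4
g[5] = 2·max(3,2) = 2·3 = 6
g[6] = 3·max(3,2) = 3·3 = 9
g[7] = 2·max(5,6) = 2·6 = 12
g[8] = 2·max(6,9) = 2·9 = 18
g[9] = 3·max(6,9) = 3·9 = 27
g[10] = 2·max(8,18) = 2·18 = 36
g[11] = 2·max(9,27) = 2·27 = 54
g[12] = 3·max(9,27) = 3·27 = 81
g[13] = 2·max(11,54) = 2·54 = 108
One optimal split: 3 + 3 + 3 + 2 + 2; product 3·3·3·2·2 = 108.

108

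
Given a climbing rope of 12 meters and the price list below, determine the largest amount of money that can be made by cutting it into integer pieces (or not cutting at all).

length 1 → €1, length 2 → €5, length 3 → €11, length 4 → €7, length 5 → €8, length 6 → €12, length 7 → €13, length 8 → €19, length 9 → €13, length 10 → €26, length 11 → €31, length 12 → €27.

44

Let R[k] be the best obtainable value from length k. For each k, try every first piece i and keep the best of price[i] + R[k−i].
R[1] = 1
R[2] = 5
R[3] = 11
R[4] = 12  (first piece 1, then R[3]=11)
R[5] = 16  (first piece 2, then R[3]=11)
R[6] = 22  (first piece 3, then R[3]=11)
R[7] = 23  (first piece 1, then R[6]=22)
R[8] = 27  (first piece 2, then R[6]=22)
R[9] = 33  (first piece 3, then R[6]=22)
R[10] = 34  (first piece 1, then R[9]=33)
R[11] = 38  (first piece 2, then R[9]=33)
R[12] = 44  (first piece 3, then R[9]=33)
One optimal cutting: 3 + 3 + 3 + 3 → €11 + €11 + €11 + €11 = €44.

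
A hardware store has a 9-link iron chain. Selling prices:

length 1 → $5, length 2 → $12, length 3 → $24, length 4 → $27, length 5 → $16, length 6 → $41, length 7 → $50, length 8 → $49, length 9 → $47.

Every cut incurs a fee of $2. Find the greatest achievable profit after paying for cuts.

Build v[k] bottom-up: v[k] = max over allowed piece i of (p[i] + v[k−i]) − 2 per cut.
v[1] = 5
v[2] = 12
v[3] = 24
v[4] = 27  (first piece 1, then v[3]=24)
v[5] = 34  (first piece 2, then v[3]=24)
v[6] = 46  (first piece 3, then v[3]=24)
v[7] = 50
v[8] = 56  (first piece 2, then v[6]=46)
v[9] = 68  (first piece 3, then v[6]=46)
One optimal plan: pieces 3 + 3 + 3 (2 cuts) → $72 − $4 = $68.

68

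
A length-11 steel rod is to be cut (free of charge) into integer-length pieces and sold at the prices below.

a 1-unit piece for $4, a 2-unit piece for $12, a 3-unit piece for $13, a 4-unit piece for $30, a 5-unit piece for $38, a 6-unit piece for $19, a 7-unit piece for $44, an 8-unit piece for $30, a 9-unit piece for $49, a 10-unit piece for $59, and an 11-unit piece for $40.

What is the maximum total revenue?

Build R[k] bottom-up: R[k] = max over allowed piece i of (p[i] + R[k−i]).
R[1] = 4
R[2] = 12
R[3] = 16  (first piece 1, then R[2]=12)
R[4] = 30
R[5] = 38
R[6] = 42  (first piece 1, then R[5]=38)
R[7] = 50  (first piece 2, then R[5]=38)
R[8] = 60  (first piece 4, then R[4]=30)
R[9] = 68  (first piece 4, then R[5]=38)
R[10] = 76  (first piece 5, then R[5]=38)
R[11] = 80  (first piece 1, then R[10]=76)
One optimal cutting: 5 + 5 + 1 → $38 + $38 + $4 = $80.

80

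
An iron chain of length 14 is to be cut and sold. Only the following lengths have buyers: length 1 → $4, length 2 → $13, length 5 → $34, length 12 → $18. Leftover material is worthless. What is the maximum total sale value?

94

Consider every possible first cut. best[k] is the best of p[i]+best[k−i] over all sellable i≤k.
best[1] = 4
best[2] = max(4+4, 13+0) = 13
best[3] = max(4+13, 13+4) = 17
best[4] = max(4+17, 13+13) = 26
best[5] = max(4+26, 13+17, 34+0) = 34
best[6] = max(4+34, 13+26, 34+4) = 39
best[7] = max(4+39, 13+34, 34+13) = 47
best[8] = max(4+47, 13+39, 34+17) = 52
best[9] = max(4+52, 13+47, 34+26) = 60
best[10] = max(4+60, 13+52, 34+34) = 68
best[11] = max(4+68, 13+60, 34+39) = 73
best[12] = max(4+73, 13+68, 34+47, 18+0) = 81
best[13] = max(4+81, 13+73, 34+52, 18+4) = 86
best[14] = max(4+86, 13+81, 34+60, 18+13) = 94
One optimal cutting: 5 + 5 + 2 + 2 → $94.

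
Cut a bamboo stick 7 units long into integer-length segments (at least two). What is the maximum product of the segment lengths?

Define prod[k] = max over 1≤i<k of i · max(k−i, prod[k−i]); the inner max lets the remainder stay uncut if that's better.
prod[2] = 1*max(1,0) = 1*1 = 1
prod[3] = 1*max(2,1) = 1*2 = 2
prod[4] = 2*max(2,1) = 2*2 = 4
prod[5] = 2*max(3,2) = 2*3 = 6
prod[6] = 3*max(3,2) = 3*3 = 9
prod[7] = 2*max(5,6) = 2*6 = 12
One optimal split: 3 + 2 + 2; product 3*2*2 = 12.

12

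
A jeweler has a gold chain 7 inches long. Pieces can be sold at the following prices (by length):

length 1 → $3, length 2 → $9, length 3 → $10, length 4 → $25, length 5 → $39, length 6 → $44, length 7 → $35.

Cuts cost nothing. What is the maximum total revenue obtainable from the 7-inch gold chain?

48

Let v[k] be the best obtainable value from length k. For each k, try every first piece i and keep the best of price[i] + v[k−i].
v[1] = 3
v[2] = max(3+3, 9+0) = 9
v[3] = max(3+9, 9+3, 10+0) = 12
v[4] = max(3+12, 9+9, 10+3, 25+0) = 25
v[5] = max(3+25, 9+12, 10+9, 25+3, 39+0) = 39
v[6] = max(3+39, 9+25, 10+12, 25+9, 39+3, 44+0) = 44
v[7] = max(3+44, 9+39, 10+25, …, 44+3, 35+0) = 48
One optimal cutting: 5 + 2 → $39 + $9 = $48.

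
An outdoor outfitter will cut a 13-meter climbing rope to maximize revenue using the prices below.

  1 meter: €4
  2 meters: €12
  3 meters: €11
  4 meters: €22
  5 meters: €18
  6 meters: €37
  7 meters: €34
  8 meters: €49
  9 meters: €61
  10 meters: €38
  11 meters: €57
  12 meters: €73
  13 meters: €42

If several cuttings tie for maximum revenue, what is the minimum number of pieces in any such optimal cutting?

3

Consider every possible first cut. r[k] is the best of p[i]+r[k−i] over all sellable i≤k.
r[1] = 4
r[2] = 12
r[3] = 16  (first piece 1, then r[2]=12)
r[4] = 24  (first piece 2, then r[2]=12)
r[5] = 28  (first piece 1, then r[4]=24)
r[6] = 37
r[7] = 41  (first piece 1, then r[6]=37)
r[8] = 49  (first piece 2, then r[6]=37)
r[9] = 61
r[10] = 65  (first piece 1, then r[9]=61)
r[11] = 73  (first piece 2, then r[9]=61)
r[12] = 77  (first piece 1, then r[11]=73)
r[13] = 85  (first piece 2, then r[11]=73)
Maximum revenue is €85.
Now minimize piece count subject to staying optimal: for each k, pieces[k] = 1 + min over i with p[i]+r[k−i]=r[k] of pieces[k−i].
pieces[10] = 2
pieces[11] = 2
pieces[12] = 3
pieces[13] = 3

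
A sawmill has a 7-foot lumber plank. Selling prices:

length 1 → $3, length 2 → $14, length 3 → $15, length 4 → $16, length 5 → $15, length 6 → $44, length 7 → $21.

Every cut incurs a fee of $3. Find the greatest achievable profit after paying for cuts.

Let net[k] be the best obtainable value from length k. For each k, try every first piece i and keep the best of price[i] + net[k−i] minus the 3 cut fee when i<k.
net[1] = 3
net[2] = 14
net[3] = 15
net[4] = 25  (first piece 2, then net[2]=14)
net[5] = 26  (first piece 2, then net[3]=15)
net[6] = 44
net[7] = 44  (first piece 1, then net[6]=44)
One optimal plan: pieces 6 + 1 (1 cut) → $47 − $3 = $44.

44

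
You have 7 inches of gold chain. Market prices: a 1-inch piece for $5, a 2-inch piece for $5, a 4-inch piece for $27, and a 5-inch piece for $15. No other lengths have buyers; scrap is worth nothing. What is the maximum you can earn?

Consider every possible first cut. best[k] is the best of p[i]+best[k−i] over all sellable i≤k.
best[1] = 5
best[2] = 10  (first piece 1, then best[1]=5)
best[3] = 15  (first piece 1, then best[2]=10)
best[4] = 27
best[5] = 32  (first piece 1, then best[4]=27)
best[6] = 37  (first piece 1, then best[5]=32)
best[7] = 42  (first piece 1, then best[6]=37)
One optimal cutting: 4 + 1 + 1 + 1 → $42.

42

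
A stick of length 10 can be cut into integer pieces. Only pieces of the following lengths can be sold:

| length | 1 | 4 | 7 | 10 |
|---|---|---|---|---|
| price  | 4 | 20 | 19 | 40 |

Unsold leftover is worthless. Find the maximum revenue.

48

Build best[k] bottom-up: best[k] = max over allowed piece i of (p[i] + best[k−i]).
best[1] = 4
best[2] = 8  (first piece 1, then best[1]=4)
best[3] = 12  (first piece 1, then best[2]=8)
best[4] = 20
best[5] = 24  (first piece 1, then best[4]=20)
best[6] = 28  (first piece 1, then best[5]=24)
best[7] = 32  (first piece 1, then best[6]=28)
best[8] = 40  (first piece 4, then best[4]=20)
best[9] = 44  (first piece 1, then best[8]=40)
best[10] = 48  (first piece 1, then best[9]=44)
One optimal cutting: 4 + 4 + 1 + 1 → 48.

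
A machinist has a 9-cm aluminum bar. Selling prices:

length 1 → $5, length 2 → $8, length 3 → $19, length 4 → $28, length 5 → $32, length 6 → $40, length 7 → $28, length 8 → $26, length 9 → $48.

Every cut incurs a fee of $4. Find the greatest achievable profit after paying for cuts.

Let v[k] be the best obtainable value from length k. For each k, try every first piece i and keep the best of price[i] + v[k−i] minus the 4 cut fee when i<k.
v[1] = 5
v[2] = 8
v[3] = 19
v[4] = 28
v[5] = 32
v[6] = 40
v[7] = 43  (first piece 3, then v[4]=28)
v[8] = 52  (first piece 4, then v[4]=28)
v[9] = 56  (first piece 4, then v[5]=32)
One optimal plan: pieces 5 + 4 (1 cut) → $60 − $4 = $56.

56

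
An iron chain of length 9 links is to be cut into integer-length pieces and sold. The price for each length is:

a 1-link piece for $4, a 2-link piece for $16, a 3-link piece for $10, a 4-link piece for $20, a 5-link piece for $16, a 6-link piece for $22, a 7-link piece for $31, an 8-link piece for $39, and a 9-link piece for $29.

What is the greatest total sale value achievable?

68

Let r[k] be the best obtainable value from length k. For each k, try every first piece i and keep the best of price[i] + r[k−i].
r[1] = 4
r[2] = max(4+4, 16+0) = 16
r[3] = max(4+16, 16+4, 10+0) = 20
r[4] = max(4+20, 16+16, 10+4, 20+0) = 32
r[5] = max(4+32, 16+20, 10+16, 20+4, 16+0) = 36
r[6] = max(4+36, 16+32, 10+20, 20+16, 16+4, 22+0) = 48
r[7] = max(4+48, 16+36, 10+32, …, 22+4, 31+0) = 52
r[8] = max(4+52, 16+48, 10+36, …, 31+4, 39+0) = 64
r[9] = max(4+64, 16+52, 10+48, …, 39+4, 29+0) = 68
One optimal cutting: 2 + 2 + 2 + 2 + 1 → $16 + $16 + $16 + $16 + $4 = $68.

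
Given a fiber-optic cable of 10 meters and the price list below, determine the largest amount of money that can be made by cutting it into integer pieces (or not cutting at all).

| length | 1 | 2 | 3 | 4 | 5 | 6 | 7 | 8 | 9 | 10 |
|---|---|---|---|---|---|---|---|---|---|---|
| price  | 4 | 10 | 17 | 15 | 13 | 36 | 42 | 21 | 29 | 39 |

Let best[k] be the best obtainable value from length k. For each k, try every first piece i and keep the best of price[i] + best[k−i].
best[1] = 4
best[2] = max(4+4, 10+0) = 10
best[3] = max(4+10, 10+4, 17+0) = 17
best[4] = max(4+17, 10+10, 17+4, 15+0) = 21
best[5] = max(4+21, 10+17, 17+10, 15+4, 13+0) = 27
best[6] = max(4+27, 10+21, 17+17, 15+10, 13+4, 36+0) = 36
best[7] = max(4+36, 10+27, 17+21, …, 36+4, 42+0) = 42
best[8] = max(4+42, 10+36, 17+27, …, 42+4, 21+0) = 46
best[9] = max(4+46, 10+42, 17+36, …, 21+4, 29+0) = 53
best[10] = max(4+53, 10+46, 17+42, …, 29+4, 39+0) = 59
One optimal cutting: 7 + 3 → $42 + $17 = $59.

59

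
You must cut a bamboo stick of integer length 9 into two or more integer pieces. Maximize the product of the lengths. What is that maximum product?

27

Let P[k] be the best product for length k (with at least one cut). For each first piece i, the rest contributes max(k−i, P[k−i]).
P[2] = 1·max(1,0) = 1·1 = 1
P[3] = 1·max(2,1) = 1·2 = 2
P[4] = 2·max(2,1) = 2·2 = 4
P[5] = 2·max(3,2) = 2·3 = 6
P[6] = 3·max(3,2) = 3·3 = 9
P[7] = 2·max(5,6) = 2·6 = 12
P[8] = 2·max(6,9) = 2·9 = 18
P[9] = 3·max(6,9) = 3·9 = 27
One optimal split: 3 + 3 + 3; product 3·3·3 = 27.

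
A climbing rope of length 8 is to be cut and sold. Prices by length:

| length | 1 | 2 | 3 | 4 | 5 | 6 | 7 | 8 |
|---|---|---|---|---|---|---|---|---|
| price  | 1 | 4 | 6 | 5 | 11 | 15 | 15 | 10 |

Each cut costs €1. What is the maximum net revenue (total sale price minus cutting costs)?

18

Let net[k] be the best obtainable value from length k. For each k, try every first piece i and keep the best of price[i] + net[k−i] minus the 1 cut fee when i<k.
net[1] = 1
net[2] = 4
net[3] = 6
net[4] = 7  (first piece 2, then net[2]=4)
net[5] = 11
net[6] = 15
net[7] = 15  (first piece 1, then net[6]=15)
net[8] = 18  (first piece 2, then net[6]=15)
One optimal plan: pieces 6 + 2 (1 cut) → €19 − €1 = €18.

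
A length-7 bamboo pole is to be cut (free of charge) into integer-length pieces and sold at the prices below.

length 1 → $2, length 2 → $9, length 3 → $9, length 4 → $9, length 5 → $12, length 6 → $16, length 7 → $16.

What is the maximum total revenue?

29

Let r[k] be the best obtainable value from length k. For each k, try every first piece i and keep the best of price[i] + r[k−i].
r[1] = 2
r[2] = max(2+2, 9+0) = 9
r[3] = max(2+9, 9+2, 9+0) = 11
r[4] = max(2+11, 9+9, 9+2, 9+0) = 18
r[5] = max(2+18, 9+11, 9+9, 9+2, 12+0) = 20
r[6] = max(2+20, 9+18, 9+11, 9+9, 12+2, 16+0) = 27
r[7] = max(2+27, 9+20, 9+18, …, 16+2, 16+0) = 29
One optimal cutting: 2 + 2 + 2 + 1 → $9 + $9 + $9 + $2 = $29.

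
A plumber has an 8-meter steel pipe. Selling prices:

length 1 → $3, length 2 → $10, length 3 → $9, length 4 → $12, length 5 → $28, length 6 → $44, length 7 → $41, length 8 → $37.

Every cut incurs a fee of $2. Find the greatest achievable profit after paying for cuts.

Let v[k] be the best obtainable value from length k. For each k, try every first piece i and keep the best of price[i] + v[k−i] minus the 2 cut fee when i<k.
v[1] = 3
v[2] = max(3+3-2, 10+0) = 10
v[3] = max(3+10-2, 10+3-2, 9+0) = 11
v[4] = max(3+11-2, 10+10-2, 9+3-2, 12+0) = 18
v[5] = max(3+18-2, 10+11-2, 9+10-2, 12+3-2, 28+0) = 28
v[6] = max(3+28-2, 10+18-2, 9+11-2, 12+10-2, 28+3-2, 44+0) = 44
v[7] = max(3+44-2, 10+28-2, 9+18-2, …, 44+3-2, 41+0) = 45
v[8] = max(3+45-2, 10+44-2, 9+28-2, …, 41+3-2, 37+0) = 52
One optimal plan: pieces 6 + 2 (1 cut) → $54 − $2 = $52.

52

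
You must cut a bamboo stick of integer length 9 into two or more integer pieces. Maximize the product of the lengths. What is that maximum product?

Fill P[k] for k=2..9: at each k try every first piece i and multiply by the better of (k−i) uncut or P[k−i].
P[2] = 1×max(1,0) = 1×1 = 1
P[3] = 1×max(2,1) = 1×2 = 2
P[4] = 2×max(2,1) = 2×2 = 4
P[5] = 2×max(3,2) = 2×3 = 6
P[6] = 3×max(3,2) = 3×3 = 9
P[7] = 2×max(5,6) = 2×6 = 12
P[8] = 2×max(6,9) = 2×9 = 18
P[9] = 3×max(6,9) = 3×9 = 27
One optimal split: 3 + 3 + 3; product 3×3×3 = 27.

27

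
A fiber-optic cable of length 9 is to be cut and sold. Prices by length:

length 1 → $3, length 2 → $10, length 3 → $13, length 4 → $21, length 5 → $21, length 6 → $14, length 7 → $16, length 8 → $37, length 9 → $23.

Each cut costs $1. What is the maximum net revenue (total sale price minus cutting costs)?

43

Consider every possible first cut. r[k] is the best of p[i]+r[k−i] over all sellable i≤k, charging 1 whenever i<k.
r[1] = 3
r[2] = max(3+3-1, 10+0) = 10
r[3] = max(3+10-1, 10+3-1, 13+0) = 13
r[4] = max(3+13-1, 10+10-1, 13+3-1, 21+0) = 21
r[5] = max(3+21-1, 10+13-1, 13+10-1, 21+3-1, 21+0) = 23
r[6] = max(3+23-1, 10+21-1, 13+13-1, 21+10-1, 21+3-1, 14+0) = 30
r[7] = max(3+30-1, 10+23-1, 13+21-1, …, 14+3-1, 16+0) = 33
r[8] = max(3+33-1, 10+30-1, 13+23-1, …, 16+3-1, 37+0) = 41
r[9] = max(3+41-1, 10+33-1, 13+30-1, …, 37+3-1, 23+0) = 43
One optimal plan: pieces 4 + 4 + 1 (2 cuts) → $45 − $2 = $43.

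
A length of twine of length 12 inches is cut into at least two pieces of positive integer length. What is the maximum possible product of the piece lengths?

Let g[k] be the best product for length k (with at least one cut). For each first piece i, the rest contributes max(k−i, g[k−i]).
g[2] = 1*max(1,0) = 1*1 = 1
g[3] = 1*max(2,1) = 1*2 = 2
g[4] = 2*max(2,1) = 2*2 = 4
g[5] = 2*max(3,2) = 2*3 = 6
g[6] = 3*max(3,2) = 3*3 = 9
g[7] = 2*max(5,6) = 2*6 = 12
g[8] = 2*max(6,9) = 2*9 = 18
g[9] = 3*max(6,9) = 3*9 = 27
g[10] = 2*max(8,18) = 2*18 = 36
g[11] = 2*max(9,27) = 2*27 = 54
g[12] = 3*max(9,27) = 3*27 = 81
One optimal split: 3 + 3 + 3 + 3; product 3*3*3*3 = 81.

81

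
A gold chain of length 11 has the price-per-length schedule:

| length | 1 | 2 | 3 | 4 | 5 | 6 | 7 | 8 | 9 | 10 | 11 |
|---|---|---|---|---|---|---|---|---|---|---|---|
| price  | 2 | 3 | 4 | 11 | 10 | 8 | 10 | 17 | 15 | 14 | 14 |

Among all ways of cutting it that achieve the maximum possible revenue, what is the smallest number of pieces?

Consider every possible first cut. r[k] is the best of p[i]+r[k−i] over all sellable i≤k.
r[1] = 2
r[2] = 4  (first piece 1, then r[1]=2)
r[3] = 6  (first piece 1, then r[2]=4)
r[4] = 11
r[5] = 13  (first piece 1, then r[4]=11)
r[6] = 15  (first piece 1, then r[5]=13)
r[7] = 17  (first piece 1, then r[6]=15)
r[8] = 22  (first piece 4, then r[4]=11)
r[9] = 24  (first piece 1, then r[8]=22)
r[10] = 26  (first piece 1, then r[9]=24)
r[11] = 28  (first piece 1, then r[10]=26)
Maximum revenue is $28.
Now minimize piece count subject to staying optimal: for each k, pieces[k] = 1 + min over i with p[i]+r[k−i]=r[k] of pieces[k−i].
pieces[8] = 2
pieces[9] = 3
pieces[10] = 4
pieces[11] = 5

5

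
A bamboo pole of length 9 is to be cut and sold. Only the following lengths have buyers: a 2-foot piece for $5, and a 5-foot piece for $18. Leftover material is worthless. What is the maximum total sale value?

28

Consider every possible first cut. best[k] is the best of p[i]+best[k−i] over all sellable i≤k.
best[1] = 0
best[2] = 5
best[3] = 5
best[4] = 10  (first piece 2, then best[2]=5)
best[5] = max(5+5, 18+0) = 18
best[6] = max(5+10, 18+0) = 18
best[7] = max(5+18, 18+5) = 23
best[8] = max(5+18, 18+5) = 23
best[9] = max(5+23, 18+10) = 28
One optimal cutting: 5 + 2 + 2 → $28.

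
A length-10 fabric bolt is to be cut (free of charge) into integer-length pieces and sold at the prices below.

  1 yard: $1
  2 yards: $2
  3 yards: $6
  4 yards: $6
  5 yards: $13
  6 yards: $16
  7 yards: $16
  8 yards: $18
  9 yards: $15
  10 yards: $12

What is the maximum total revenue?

Build r[k] bottom-up: r[k] = max over allowed piece i of (p[i] + r[k−i]).
r[1] = 1
r[2] = 2  (first piece 1, then r[1]=1)
r[3] = 6
r[4] = 7  (first piece 1, then r[3]=6)
r[5] = 13
r[6] = 16
r[7] = 17  (first piece 1, then r[6]=16)
r[8] = 19  (first piece 3, then r[5]=13)
r[9] = 22  (first piece 3, then r[6]=16)
r[10] = 26  (first piece 5, then r[5]=13)
One optimal cutting: 5 + 5 → $13 + $13 = $26.

26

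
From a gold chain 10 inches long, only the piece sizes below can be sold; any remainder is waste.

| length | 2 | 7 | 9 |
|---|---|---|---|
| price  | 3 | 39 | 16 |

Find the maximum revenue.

Build f[k] bottom-up: f[k] = max over allowed piece i of (p[i] + f[k−i]).
f[1] = 0
f[2] = 3
f[3] = 3
f[4] = 6  (first piece 2, then f[2]=3)
f[5] = 6
f[6] = 9  (first piece 2, then f[4]=6)
f[7] = max(3+6, 39+0) = 39
f[8] = max(3+9, 39+0) = 39
f[9] = max(3+39, 39+3, 16+0) = 42
f[10] = max(3+39, 39+3, 16+0) = 42
One optimal cutting: pieces 7 + 2 with 1 inch of scrap → $42.

42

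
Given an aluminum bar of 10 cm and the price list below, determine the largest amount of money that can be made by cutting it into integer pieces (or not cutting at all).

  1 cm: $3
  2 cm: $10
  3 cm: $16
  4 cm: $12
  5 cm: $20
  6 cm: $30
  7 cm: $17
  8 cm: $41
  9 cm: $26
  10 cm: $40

Let best[k] be the best obtainable value from length k. For each k, try every first piece i and keep the best of price[i] + best[k−i].
best[1] = 3
best[2] = 10
best[3] = 16
best[4] = 20  (first piece 2, then best[2]=10)
best[5] = 26  (first piece 2, then best[3]=16)
best[6] = 32  (first piece 3, then best[3]=16)
best[7] = 36  (first piece 2, then best[5]=26)
best[8] = 42  (first piece 2, then best[6]=32)
best[9] = 48  (first piece 3, then best[6]=32)
best[10] = 52  (first piece 2, then best[8]=42)
One optimal cutting: 3 + 3 + 2 + 2 → $16 + $16 + $10 + $10 = $52.

52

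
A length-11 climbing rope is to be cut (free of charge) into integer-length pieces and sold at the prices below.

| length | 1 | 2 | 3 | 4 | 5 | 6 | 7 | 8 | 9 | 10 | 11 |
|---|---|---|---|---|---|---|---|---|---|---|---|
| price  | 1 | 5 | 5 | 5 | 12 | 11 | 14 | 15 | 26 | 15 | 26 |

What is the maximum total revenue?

31

Build r[k] bottom-up: r[k] = max over allowed piece i of (p[i] + r[k−i]).
r[1] = 1
r[2] = max(1+1, 5+0) = 5
r[3] = max(1+5, 5+1, 5+0) = 6
r[4] = max(1+6, 5+5, 5+1, 5+0) = 10
r[5] = max(1+10, 5+6, 5+5, 5+1, 12+0) = 12
r[6] = max(1+12, 5+10, 5+6, 5+5, 12+1, 11+0) = 15
r[7] = max(1+15, 5+12, 5+10, …, 11+1, 14+0) = 17
r[8] = max(1+17, 5+15, 5+12, …, 14+1, 15+0) = 20
r[9] = max(1+20, 5+17, 5+15, …, 15+1, 26+0) = 26
r[10] = max(1+26, 5+20, 5+17, …, 26+1, 15+0) = 27
r[11] = max(1+27, 5+26, 5+20, …, 15+1, 26+0) = 31
One optimal cutting: 9 + 2 → €26 + €5 = €31.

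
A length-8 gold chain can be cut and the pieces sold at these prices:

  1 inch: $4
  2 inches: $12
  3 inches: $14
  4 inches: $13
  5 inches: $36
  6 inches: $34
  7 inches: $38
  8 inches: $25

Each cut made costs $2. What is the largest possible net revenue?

Consider every possible first cut. v[k] is the best of p[i]+v[k−i] over all sellable i≤k, charging 2 whenever i<k.
v[1] = 4
v[2] = max(4+4-2, 12+0) = 12
v[3] = max(4+12-2, 12+4-2, 14+0) = 14
v[4] = max(4+14-2, 12+12-2, 14+4-2, 13+0) = 22
v[5] = max(4+22-2, 12+14-2, 14+12-2, 13+4-2, 36+0) = 36
v[6] = max(4+36-2, 12+22-2, 14+14-2, 13+12-2, 36+4-2, 34+0) = 38
v[7] = max(4+38-2, 12+36-2, 14+22-2, …, 34+4-2, 38+0) = 46
v[8] = max(4+46-2, 12+38-2, 14+36-2, …, 38+4-2, 25+0) = 48
One optimal plan: pieces 5 + 2 + 1 (2 cuts) → $52 − $4 = $48.

48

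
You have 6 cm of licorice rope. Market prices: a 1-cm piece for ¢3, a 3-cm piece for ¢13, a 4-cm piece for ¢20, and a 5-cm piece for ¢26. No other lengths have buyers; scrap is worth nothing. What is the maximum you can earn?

29

Build f[k] bottom-up: f[k] = max over allowed piece i of (p[i] + f[k−i]).
f[1] = 3
f[2] = 6  (first piece 1, then f[1]=3)
f[3] = max(3+6, 13+0) = 13
f[4] = max(3+13, 13+3, 20+0) = 20
f[5] = max(3+20, 13+6, 20+3, 26+0) = 26
f[6] = max(3+26, 13+13, 20+6, 26+3) = 29
One optimal cutting: 5 + 1 → ¢29.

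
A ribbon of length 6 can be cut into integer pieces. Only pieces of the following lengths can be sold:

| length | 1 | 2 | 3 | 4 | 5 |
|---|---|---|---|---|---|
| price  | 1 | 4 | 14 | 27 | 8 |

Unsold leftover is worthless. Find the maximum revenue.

Let f[k] be the best obtainable value from length k. For each k, try every first piece i and keep the best of price[i] + f[k−i].
f[1] = 1
f[2] = 4
f[3] = 14
f[4] = 27
f[5] = 28  (first piece 1, then f[4]=27)
f[6] = 31  (first piece 2, then f[4]=27)
One optimal cutting: 4 + 2 → ¢31.

31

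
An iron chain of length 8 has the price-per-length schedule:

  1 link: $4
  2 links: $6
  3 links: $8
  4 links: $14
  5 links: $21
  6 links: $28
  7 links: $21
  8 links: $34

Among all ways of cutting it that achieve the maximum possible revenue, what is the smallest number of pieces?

Consider every possible first cut. r[k] is the best of p[i]+r[k−i] over all sellable i≤k.
r[1] = 4
r[2] = 8  (first piece 1, then r[1]=4)
r[3] = 12  (first piece 1, then r[2]=8)
r[4] = 16  (first piece 1, then r[3]=12)
r[5] = 21
r[6] = 28
r[7] = 32  (first piece 1, then r[6]=28)
r[8] = 36  (first piece 1, then r[7]=32)
Maximum revenue is $36.
Now minimize piece count subject to staying optimal: for each k, pieces[k] = 1 + min over i with p[i]+r[k−i]=r[k] of pieces[k−i].
pieces[5] = 1
pieces[6] = 1
pieces[7] = 2
pieces[8] = 3

3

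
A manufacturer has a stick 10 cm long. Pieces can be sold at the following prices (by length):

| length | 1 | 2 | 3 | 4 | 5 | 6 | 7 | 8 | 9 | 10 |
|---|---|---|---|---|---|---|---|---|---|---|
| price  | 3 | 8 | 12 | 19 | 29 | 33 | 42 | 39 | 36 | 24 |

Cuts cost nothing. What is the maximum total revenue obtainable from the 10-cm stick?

58

Build R[k] bottom-up: R[k] = max over allowed piece i of (p[i] + R[k−i]).
R[1] = 3
R[2] = 8
R[3] = 12
R[4] = 19
R[5] = 29
R[6] = 33
R[7] = 42
R[8] = 45  (first piece 1, then R[7]=42)
R[9] = 50  (first piece 2, then R[7]=42)
R[10] = 58  (first piece 5, then R[5]=29)
One optimal cutting: 5 + 5 → 29 + 29 = 58.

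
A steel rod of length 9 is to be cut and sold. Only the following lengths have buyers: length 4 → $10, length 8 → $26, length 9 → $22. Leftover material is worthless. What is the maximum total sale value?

26

Consider every possible first cut. best[k] is the best of p[i]+best[k−i] over all sellable i≤k.
best[1] = 0
best[2] = 0
best[3] = 0
best[4] = 10
best[5] = 10
best[6] = 10
best[7] = 10
best[8] = max(10+10, 26+0) = 26
best[9] = max(10+10, 26+0, 22+0) = 26
One optimal cutting: pieces 8 with 1 unit of scrap → $26.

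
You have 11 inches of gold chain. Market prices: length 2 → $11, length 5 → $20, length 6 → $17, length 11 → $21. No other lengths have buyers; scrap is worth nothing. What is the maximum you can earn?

55

Build f[k] bottom-up: f[k] = max over allowed piece i of (p[i] + f[k−i]).
f[1] = 0
f[2] = 11
f[3] = 11
f[4] = 22  (first piece 2, then f[2]=11)
f[5] = max(11+11, 20+0) = 22
f[6] = max(11+22, 20+0, 17+0) = 33
f[7] = max(11+22, 20+11, 17+0) = 33
f[8] = max(11+33, 20+11, 17+11) = 44
f[9] = max(11+33, 20+22, 17+11) = 44
f[10] = max(11+44, 20+22, 17+22) = 55
f[11] = max(11+44, 20+33, 17+22, 21+0) = 55
One optimal cutting: pieces 2 + 2 + 2 + 2 + 2 with 1 inch of scrap → $55.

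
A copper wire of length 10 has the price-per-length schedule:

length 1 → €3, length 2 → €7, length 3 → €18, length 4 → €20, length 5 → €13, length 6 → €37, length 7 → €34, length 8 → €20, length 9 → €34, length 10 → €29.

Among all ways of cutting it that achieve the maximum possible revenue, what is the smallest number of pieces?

Consider every possible first cut. r[k] is the best of p[i]+r[k−i] over all sellable i≤k.
r[1] = 3
r[2] = 7
r[3] = 18
r[4] = 21  (first piece 1, then r[3]=18)
r[5] = 25  (first piece 2, then r[3]=18)
r[6] = 37
r[7] = 40  (first piece 1, then r[6]=37)
r[8] = 44  (first piece 2, then r[6]=37)
r[9] = 55  (first piece 3, then r[6]=37)
r[10] = 58  (first piece 1, then r[9]=55)
Maximum revenue is €58.
Now minimize piece count subject to staying optimal: for each k, pieces[k] = 1 + min over i with p[i]+r[k−i]=r[k] of pieces[k−i].
pieces[7] = 2
pieces[8] = 2
pieces[9] = 2
pieces[10] = 3

3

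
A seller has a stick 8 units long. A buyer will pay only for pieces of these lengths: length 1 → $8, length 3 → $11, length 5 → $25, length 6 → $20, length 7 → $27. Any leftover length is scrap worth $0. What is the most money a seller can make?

64

Let f[k] be the best obtainable value from length k. For each k, try every first piece i and keep the best of price[i] + f[k−i].
f[1] = 8
f[2] = 16  (first piece 1, then f[1]=8)
f[3] = max(8+16, 11+0) = 24
f[4] = max(8+24, 11+8) = 32
f[5] = max(8+32, 11+16, 25+0) = 40
f[6] = max(8+40, 11+24, 25+8, 20+0) = 48
f[7] = max(8+48, 11+32, 25+16, 20+8, 27+0) = 56
f[8] = max(8+56, 11+40, 25+24, 20+16, 27+8) = 64
One optimal cutting: 1 + 1 + 1 + 1 + 1 + 1 + 1 + 1 → $64.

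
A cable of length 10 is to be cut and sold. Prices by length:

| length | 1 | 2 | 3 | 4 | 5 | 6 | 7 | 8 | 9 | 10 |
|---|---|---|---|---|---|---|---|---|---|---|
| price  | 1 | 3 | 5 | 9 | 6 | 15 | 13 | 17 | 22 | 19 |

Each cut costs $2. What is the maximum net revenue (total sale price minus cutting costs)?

Let net[k] be the best obtainable value from length k. For each k, try every first piece i and keep the best of price[i] + net[k−i] minus the 2 cut fee when i<k.
net[1] = 1
net[2] = max(1+1-2, 3+0) = 3
net[3] = max(1+3-2, 3+1-2, 5+0) = 5
net[4] = max(1+5-2, 3+3-2, 5+1-2, 9+0) = 9
net[5] = max(1+9-2, 3+5-2, 5+3-2, 9+1-2, 6+0) = 8
net[6] = max(1+8-2, 3+9-2, 5+5-2, 9+3-2, 6+1-2, 15+0) = 15
net[7] = max(1+15-2, 3+8-2, 5+9-2, …, 15+1-2, 13+0) = 14
net[8] = max(1+14-2, 3+15-2, 5+8-2, …, 13+1-2, 17+0) = 17
net[9] = max(1+17-2, 3+14-2, 5+15-2, …, 17+1-2, 22+0) = 22
net[10] = max(1+22-2, 3+17-2, 5+14-2, …, 22+1-2, 19+0) = 22
One optimal plan: pieces 6 + 4 (1 cut) → $24 − $2 = $22.

22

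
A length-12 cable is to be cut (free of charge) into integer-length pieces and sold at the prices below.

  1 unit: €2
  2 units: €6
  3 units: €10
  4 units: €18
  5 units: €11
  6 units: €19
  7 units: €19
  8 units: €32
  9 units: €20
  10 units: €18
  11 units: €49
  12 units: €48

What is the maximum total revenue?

54

Consider every possible first cut. best[k] is the best of p[i]+best[k−i] over all sellable i≤k.
best[1] = 2
best[2] = max(2+2, 6+0) = 6
best[3] = max(2+6, 6+2, 10+0) = 10
best[4] = max(2+10, 6+6, 10+2, 18+0) = 18
best[5] = max(2+18, 6+10, 10+6, 18+2, 11+0) = 20
best[6] = max(2+20, 6+18, 10+10, 18+6, 11+2, 19+0) = 24
best[7] = max(2+24, 6+20, 10+18, …, 19+2, 19+0) = 28
best[8] = max(2+28, 6+24, 10+20, …, 19+2, 32+0) = 36
best[9] = max(2+36, 6+28, 10+24, …, 32+2, 20+0) = 38
best[10] = max(2+38, 6+36, 10+28, …, 20+2, 18+0) = 42
best[11] = max(2+42, 6+38, 10+36, …, 18+2, 49+0) = 49
best[12] = max(2+49, 6+42, 10+38, …, 49+2, 48+0) = 54
One optimal cutting: 4 + 4 + 4 → €18 + €18 + €18 = €54.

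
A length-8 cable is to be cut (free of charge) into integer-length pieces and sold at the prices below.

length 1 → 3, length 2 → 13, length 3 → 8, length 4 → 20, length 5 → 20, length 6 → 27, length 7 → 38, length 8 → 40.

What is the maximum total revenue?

52

Consider every possible first cut. r[k] is the best of p[i]+r[k−i] over all sellable i≤k.
r[1] = 3
r[2] = max(3+3, 13+0) = 13
r[3] = max(3+13, 13+3, 8+0) = 16
r[4] = max(3+16, 13+13, 8+3, 20+0) = 26
r[5] = max(3+26, 13+16, 8+13, 20+3, 20+0) = 29
r[6] = max(3+29, 13+26, 8+16, 20+13, 20+3, 27+0) = 39
r[7] = max(3+39, 13+29, 8+26, …, 27+3, 38+0) = 42
r[8] = max(3+42, 13+39, 8+29, …, 38+3, 40+0) = 52
One optimal cutting: 2 + 2 + 2 + 2 → 13 + 13 + 13 + 13 = 52.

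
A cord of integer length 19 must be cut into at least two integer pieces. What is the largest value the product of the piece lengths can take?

Let P[k] be the best product for length k (with at least one cut). For each first piece i, the rest contributes max(k−i, P[k−i]).
P[2] = 1×max(1,0) = 1×1 = 1
P[3] = max(1×2, 2×1) = 2
P[4] = max(1×3, 2×2, 3×1) = 4
P[5] = max(1×4, 2×3, 3×2, 4×1) = 6
P[6] = max(1×6, 2×4, 3×3, 4×2, 5×1) = 9
P[7] = max(1×9, 2×6, 3×4, 4×3, 5×2, 6×1) = 12
P[8] = max(1×12, 2×9, 3×6, …, 6×2, 7×1) = 18
P[9] = max(1×18, 2×12, 3×9, …, 7×2, 8×1) = 27
P[10] = max(1×27, 2×18, 3×12, …, 8×2, 9×1) = 36
P[11] = max(1×36, 2×27, 3×18, …, 9×2, 10×1) = 54
P[12] = max(1×54, 2×36, 3×27, …, 10×2, 11×1) = 81
P[13] = max(1×81, 2×54, 3×36, …, 11×2, 12×1) = 108
P[14] = max(1×108, 2×81, 3×54, …, 12×2, 13×1) = 162
P[15] = max(1×162, 2×108, 3×81, …, 13×2, 14×1) = 243
P[16] = max(1×243, 2×162, 3×108, …, 14×2, 15×1) = 324
P[17] = max(1×324, 2×243, 3×162, …, 15×2, 16×1) = 486
P[18] = max(1×486, 2×324, 3×243, …, 16×2, 17×1) = 729
P[19] = max(1×729, 2×486, 3×324, …, 17×2, 18×1) = 972
One optimal split: 3 + 3 + 3 + 3 + 3 + 2 + 2; product 3×3×3×3×3×2×2 = 972.

972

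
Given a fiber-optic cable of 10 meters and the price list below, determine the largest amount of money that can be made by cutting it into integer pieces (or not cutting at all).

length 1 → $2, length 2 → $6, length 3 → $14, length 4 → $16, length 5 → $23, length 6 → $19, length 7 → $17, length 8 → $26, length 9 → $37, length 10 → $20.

Let v[k] be the best obtainable value from length k. For each k, try every first piece i and keep the best of price[i] + v[k−i].
v[1] = 2
v[2] = max(2+2, 6+0) = 6
v[3] = max(2+6, 6+2, 14+0) = 14
v[4] = max(2+14, 6+6, 14+2, 16+0) = 16
v[5] = max(2+16, 6+14, 14+6, 16+2, 23+0) = 23
v[6] = max(2+23, 6+16, 14+14, 16+6, 23+2, 19+0) = 28
v[7] = max(2+28, 6+23, 14+16, …, 19+2, 17+0) = 30
v[8] = max(2+30, 6+28, 14+23, …, 17+2, 26+0) = 37
v[9] = max(2+37, 6+30, 14+28, …, 26+2, 37+0) = 42
v[10] = max(2+42, 6+37, 14+30, …, 37+2, 20+0) = 46
One optimal cutting: 5 + 5 → $23 + $23 = $46.

46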